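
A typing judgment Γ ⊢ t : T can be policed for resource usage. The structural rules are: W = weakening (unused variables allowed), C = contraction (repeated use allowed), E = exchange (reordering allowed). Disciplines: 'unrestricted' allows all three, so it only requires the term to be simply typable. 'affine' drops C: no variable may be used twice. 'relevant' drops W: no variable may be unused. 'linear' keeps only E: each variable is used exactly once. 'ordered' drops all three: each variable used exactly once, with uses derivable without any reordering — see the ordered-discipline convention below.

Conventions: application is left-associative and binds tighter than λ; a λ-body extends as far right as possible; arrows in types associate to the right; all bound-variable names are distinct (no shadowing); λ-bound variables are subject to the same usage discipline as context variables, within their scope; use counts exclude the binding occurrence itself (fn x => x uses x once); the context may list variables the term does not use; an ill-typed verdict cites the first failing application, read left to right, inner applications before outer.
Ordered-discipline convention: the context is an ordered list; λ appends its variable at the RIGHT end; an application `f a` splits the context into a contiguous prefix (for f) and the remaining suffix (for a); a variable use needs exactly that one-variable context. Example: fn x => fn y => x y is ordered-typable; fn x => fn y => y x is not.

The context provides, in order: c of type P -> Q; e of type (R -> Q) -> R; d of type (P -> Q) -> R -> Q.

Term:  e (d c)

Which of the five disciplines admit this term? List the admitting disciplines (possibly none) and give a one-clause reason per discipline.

accepted by: linear, affine, relevant, unrestricted
use counts: c=1, e=1, d=1
order of uses: e, d, c
typing: ✓ — R
ordered: ✗, use order e, d, c needs exchange
linear: ✓, single use per variable (c, e, d)
affine: ✓, no duplicate uses among c, e, d
relevant: ✓, c, e, d: all used, weakening unneeded
unrestricted: ✓, simply typable at R; W, C, E all held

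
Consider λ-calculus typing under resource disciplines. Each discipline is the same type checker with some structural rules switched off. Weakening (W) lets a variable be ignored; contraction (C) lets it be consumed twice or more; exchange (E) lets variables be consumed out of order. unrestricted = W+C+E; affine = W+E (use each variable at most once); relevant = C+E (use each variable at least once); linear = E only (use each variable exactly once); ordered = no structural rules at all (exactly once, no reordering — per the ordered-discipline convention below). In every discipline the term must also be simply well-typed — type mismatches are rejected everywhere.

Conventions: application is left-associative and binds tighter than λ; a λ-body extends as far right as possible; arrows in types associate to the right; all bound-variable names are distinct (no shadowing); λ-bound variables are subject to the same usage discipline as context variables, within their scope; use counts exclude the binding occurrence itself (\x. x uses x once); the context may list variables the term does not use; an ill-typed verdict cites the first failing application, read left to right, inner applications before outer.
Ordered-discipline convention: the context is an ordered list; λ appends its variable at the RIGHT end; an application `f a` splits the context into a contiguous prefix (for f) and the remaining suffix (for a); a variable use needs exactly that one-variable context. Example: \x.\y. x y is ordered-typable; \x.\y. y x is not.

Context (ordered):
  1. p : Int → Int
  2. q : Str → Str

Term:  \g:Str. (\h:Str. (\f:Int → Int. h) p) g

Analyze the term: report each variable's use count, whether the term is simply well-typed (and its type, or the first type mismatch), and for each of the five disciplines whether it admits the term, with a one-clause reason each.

counts: p: 1; q: 0; g [bound]: 1; h [bound]: 1; f [bound]: 0
left-to-right use order: h, p, g
typing: the term checks, with type Str → Str
ordered ✗ (q, f left unused)
linear ✗ (q, f left unused)
affine ✓ (at most one use each (p, q, g, h, f))
relevant ✗ (q, f left unused)
unrestricted ✓ (typability at Str → Str is all that's needed)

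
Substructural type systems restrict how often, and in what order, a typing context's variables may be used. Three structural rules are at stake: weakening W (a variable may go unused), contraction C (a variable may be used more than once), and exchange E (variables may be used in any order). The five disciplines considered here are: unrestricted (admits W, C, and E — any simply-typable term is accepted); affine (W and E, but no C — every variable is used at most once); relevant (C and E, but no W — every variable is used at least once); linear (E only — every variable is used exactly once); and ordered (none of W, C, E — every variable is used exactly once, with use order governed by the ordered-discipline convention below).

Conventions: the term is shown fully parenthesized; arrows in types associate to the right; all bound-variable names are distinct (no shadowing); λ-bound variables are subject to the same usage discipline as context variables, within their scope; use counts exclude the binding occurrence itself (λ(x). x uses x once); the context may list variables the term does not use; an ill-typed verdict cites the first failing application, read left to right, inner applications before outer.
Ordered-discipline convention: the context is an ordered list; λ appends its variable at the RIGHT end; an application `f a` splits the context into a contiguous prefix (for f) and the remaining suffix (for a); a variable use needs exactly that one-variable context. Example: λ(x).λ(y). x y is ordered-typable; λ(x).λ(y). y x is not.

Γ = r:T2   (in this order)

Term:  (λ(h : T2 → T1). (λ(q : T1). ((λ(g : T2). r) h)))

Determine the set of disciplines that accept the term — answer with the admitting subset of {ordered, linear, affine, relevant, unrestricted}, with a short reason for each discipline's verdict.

admitted by: none
variable uses: r: 1×, h [bound]: 1×, q [bound]: 0×, g [bound]: 0×
uses in reading order: r, h
typing: ill-typed: an argument T2 → T1 mismatches the expected T2
ordered ✗ (a type mismatch blocks all five)
linear ✗ (the type mismatch rejects it)
affine ✗ (not simply typable)
relevant ✗ (fails simple typing)
unrestricted ✗ (a type mismatch blocks all five)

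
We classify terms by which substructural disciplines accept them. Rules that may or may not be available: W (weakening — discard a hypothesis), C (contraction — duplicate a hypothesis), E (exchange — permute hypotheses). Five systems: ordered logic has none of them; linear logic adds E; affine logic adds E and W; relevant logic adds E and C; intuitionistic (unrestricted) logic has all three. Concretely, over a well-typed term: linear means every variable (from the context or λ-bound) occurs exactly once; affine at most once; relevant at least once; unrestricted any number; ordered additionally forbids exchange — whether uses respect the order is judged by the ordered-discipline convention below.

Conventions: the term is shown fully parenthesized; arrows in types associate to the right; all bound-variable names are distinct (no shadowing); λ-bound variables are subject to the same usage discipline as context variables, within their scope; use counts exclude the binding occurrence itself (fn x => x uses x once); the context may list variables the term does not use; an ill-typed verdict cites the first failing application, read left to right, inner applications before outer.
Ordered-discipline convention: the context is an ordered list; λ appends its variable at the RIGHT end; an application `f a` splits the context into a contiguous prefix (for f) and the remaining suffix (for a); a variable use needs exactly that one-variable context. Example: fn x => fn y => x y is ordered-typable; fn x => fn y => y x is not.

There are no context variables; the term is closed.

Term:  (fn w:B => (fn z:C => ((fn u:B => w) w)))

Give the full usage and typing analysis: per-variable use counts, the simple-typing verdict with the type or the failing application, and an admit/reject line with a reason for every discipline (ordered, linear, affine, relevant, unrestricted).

usage: w [bound]: 2, z [bound]: 0, u [bound]: 0
order of uses: w, w
typing: the term checks, with type B -> C -> B
ordered ✗ (w ×2 used more than once (contraction); needs weakening: z, u unused)
linear ✗ (w ×2 used more than once (contraction); needs weakening: z, u unused)
affine ✗ (w ×2 used more than once (contraction))
relevant ✗ (needs weakening: z, u unused)
unrestricted ✓ (type-checks (B -> C -> B) and nothing is barred)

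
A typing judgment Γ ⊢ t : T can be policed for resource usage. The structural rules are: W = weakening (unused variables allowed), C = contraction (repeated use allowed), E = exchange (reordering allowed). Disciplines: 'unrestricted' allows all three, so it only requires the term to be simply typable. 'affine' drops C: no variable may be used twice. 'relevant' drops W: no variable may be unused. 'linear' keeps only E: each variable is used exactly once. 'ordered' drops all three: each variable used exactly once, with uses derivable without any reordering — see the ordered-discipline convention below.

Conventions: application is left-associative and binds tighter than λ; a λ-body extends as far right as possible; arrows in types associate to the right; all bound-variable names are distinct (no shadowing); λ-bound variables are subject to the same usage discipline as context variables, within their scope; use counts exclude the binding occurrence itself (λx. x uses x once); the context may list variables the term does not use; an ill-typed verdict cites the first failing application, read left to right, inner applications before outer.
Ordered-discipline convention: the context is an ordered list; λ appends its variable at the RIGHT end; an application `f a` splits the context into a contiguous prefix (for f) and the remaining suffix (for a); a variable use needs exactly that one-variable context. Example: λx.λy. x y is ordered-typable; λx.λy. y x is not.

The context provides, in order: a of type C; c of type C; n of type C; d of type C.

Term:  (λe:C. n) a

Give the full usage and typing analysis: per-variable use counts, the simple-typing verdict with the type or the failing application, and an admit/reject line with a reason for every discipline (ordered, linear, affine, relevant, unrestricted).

counts: a=1, c=0, n=1, d=0, e (λ-bound)=0
use order (left to right): n, a
typing: the term checks, with type C
ordered: ✗, unused: c, d, e — weakening required
linear: ✗, unused: c, d, e — weakening required
affine: ✓, at most one use each (a, c, n, d, e)
relevant: ✗, unused: c, d, e — weakening required
unrestricted: ✓, type-checks (C) and nothing is barred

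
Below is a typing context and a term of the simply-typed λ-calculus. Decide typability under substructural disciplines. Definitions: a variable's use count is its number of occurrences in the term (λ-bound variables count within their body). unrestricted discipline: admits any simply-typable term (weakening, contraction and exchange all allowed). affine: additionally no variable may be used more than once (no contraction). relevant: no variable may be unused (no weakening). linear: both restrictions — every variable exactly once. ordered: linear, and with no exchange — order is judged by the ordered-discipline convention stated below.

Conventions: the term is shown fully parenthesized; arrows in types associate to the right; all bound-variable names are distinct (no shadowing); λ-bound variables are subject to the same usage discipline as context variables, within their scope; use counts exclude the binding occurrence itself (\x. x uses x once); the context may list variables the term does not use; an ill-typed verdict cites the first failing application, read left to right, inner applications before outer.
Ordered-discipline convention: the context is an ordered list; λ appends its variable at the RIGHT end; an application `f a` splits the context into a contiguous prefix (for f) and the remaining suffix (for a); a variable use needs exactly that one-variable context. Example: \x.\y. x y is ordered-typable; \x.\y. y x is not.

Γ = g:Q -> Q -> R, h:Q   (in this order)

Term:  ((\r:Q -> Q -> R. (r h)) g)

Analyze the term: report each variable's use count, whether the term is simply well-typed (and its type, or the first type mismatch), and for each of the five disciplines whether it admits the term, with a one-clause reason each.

variable uses: g ×1, h ×1, r (bound) ×1
uses in reading order: r, h, g
typing: the term checks, with type Q -> R
ordered: ✗ — no contiguous prefix/suffix split fits r, h, g
linear: ✓ — exactly-once usage across g, h, r
affine: ✓ — none of g, h, r used more than once
relevant: ✓ — every one of g, h, r appears
unrestricted: ✓ — type-checks (Q -> R) and nothing is barred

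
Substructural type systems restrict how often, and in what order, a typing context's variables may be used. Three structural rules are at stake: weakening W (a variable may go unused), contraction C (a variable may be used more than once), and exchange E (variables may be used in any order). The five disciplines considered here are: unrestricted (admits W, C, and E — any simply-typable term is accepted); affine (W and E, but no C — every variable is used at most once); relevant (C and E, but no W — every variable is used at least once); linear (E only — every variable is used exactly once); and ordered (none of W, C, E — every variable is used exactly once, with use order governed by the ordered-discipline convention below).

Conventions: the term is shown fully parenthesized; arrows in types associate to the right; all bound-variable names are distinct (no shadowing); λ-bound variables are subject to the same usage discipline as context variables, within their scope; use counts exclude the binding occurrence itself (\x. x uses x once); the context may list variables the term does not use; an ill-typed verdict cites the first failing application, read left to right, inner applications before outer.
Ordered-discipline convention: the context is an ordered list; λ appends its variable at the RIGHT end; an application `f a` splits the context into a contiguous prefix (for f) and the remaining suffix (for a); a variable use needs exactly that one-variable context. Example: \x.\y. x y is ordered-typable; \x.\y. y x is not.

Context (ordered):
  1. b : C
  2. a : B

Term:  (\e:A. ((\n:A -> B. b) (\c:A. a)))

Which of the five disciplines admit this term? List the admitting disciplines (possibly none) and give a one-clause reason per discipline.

admitted in: affine, unrestricted
usage: b=1, a=1, e (bound)=0, n (bound)=0, c (bound)=0
uses in reading order: b, a
typing: well-typed — term : A -> C
ordered ✗ (e, n, c left unused)
linear ✗ (e, n, c left unused)
affine ✓ (no duplicate uses among b, a, e, n, c)
relevant ✗ (e, n, c left unused)
unrestricted ✓ (well-typed at A -> C; no restrictions here)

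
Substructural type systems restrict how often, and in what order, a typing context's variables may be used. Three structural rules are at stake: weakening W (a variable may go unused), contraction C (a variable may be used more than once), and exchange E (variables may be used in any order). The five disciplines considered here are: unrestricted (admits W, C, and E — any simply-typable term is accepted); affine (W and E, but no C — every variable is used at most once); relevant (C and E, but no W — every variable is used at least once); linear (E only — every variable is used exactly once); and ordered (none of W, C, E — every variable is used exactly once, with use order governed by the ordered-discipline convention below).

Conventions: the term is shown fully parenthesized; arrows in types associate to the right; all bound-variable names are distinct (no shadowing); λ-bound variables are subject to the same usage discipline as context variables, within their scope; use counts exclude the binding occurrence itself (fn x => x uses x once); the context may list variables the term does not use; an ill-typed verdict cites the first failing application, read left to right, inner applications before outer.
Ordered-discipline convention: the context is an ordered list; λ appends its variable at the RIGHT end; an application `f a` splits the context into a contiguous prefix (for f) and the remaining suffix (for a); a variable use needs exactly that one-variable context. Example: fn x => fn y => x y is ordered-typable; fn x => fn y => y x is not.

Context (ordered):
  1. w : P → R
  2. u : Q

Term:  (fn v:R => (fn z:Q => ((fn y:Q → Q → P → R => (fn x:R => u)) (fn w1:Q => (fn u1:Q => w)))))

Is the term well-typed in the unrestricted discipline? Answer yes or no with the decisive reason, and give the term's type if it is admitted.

yes — well-typed at R → Q → R → Q; no restrictions here; term : R → Q → R → Q
use counts: w: 1, u: 1, v (λ-bound): 0, z (λ-bound): 0, y (λ-bound): 0, x (λ-bound): 0, w1 (λ-bound): 0, u1 (λ-bound): 0
order of uses: u, w
typing: the term checks, with type R → Q → R → Q
all disciplines: ordered ✗, linear ✗, affine ✓, relevant ✗, unrestricted ✓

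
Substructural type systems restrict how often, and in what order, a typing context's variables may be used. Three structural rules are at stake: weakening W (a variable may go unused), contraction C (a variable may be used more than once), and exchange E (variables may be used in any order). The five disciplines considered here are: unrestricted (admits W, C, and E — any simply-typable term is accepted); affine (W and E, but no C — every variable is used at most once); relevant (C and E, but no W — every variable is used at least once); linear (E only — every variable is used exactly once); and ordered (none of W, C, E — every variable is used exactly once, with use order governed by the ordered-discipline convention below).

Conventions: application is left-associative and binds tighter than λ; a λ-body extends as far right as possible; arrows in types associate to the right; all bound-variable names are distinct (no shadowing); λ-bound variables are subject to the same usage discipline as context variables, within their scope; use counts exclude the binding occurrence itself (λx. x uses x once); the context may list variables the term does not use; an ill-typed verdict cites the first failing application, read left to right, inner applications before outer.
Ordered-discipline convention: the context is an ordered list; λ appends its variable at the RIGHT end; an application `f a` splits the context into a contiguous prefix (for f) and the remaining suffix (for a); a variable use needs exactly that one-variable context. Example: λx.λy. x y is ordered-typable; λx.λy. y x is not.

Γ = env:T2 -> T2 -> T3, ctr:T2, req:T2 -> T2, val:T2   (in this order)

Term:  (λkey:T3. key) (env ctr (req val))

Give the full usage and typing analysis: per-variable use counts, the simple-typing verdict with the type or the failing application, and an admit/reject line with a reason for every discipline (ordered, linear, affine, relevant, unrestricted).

use counts: env ×1, ctr ×1, req ×1, val ×1, key [bound] ×1
order of uses: key, env, ctr, req, val
typing: well-typed — term : T3
ordered: ✓, env, ctr, req, val, key: once each, no exchange needed
linear: ✓, single use per variable (env, ctr, req, val, key)
affine: ✓, env, ctr, req, val, key: no repeats, contraction unneeded
relevant: ✓, every one of env, ctr, req, val, key appears
unrestricted: ✓, well-typed at T3; no restrictions here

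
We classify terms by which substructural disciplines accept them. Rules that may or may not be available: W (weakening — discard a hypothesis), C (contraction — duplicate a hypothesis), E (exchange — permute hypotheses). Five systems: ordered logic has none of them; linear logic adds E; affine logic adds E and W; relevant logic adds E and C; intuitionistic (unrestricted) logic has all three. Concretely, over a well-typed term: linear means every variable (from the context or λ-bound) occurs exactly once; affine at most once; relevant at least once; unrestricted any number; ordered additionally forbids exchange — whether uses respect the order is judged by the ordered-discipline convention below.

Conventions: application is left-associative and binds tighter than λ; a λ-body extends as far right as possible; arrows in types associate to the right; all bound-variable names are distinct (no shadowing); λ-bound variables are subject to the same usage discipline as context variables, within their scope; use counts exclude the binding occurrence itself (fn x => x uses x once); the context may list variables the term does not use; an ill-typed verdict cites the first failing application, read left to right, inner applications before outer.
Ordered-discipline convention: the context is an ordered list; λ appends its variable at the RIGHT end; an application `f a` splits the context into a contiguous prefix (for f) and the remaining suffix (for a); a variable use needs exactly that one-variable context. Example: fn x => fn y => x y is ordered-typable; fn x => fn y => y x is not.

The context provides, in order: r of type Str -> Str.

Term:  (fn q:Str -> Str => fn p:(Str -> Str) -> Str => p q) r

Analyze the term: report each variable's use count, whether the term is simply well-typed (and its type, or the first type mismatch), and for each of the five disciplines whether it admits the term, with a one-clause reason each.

variable uses: r=1, q (bound)=1, p (bound)=1
order of uses: p, q, r
typing: well-typed — term : ((Str -> Str) -> Str) -> Str
ordered ✗ (needs exchange: uses follow p, q, r)
linear ✓ (r, q, p: one use apiece)
affine ✓ (none of r, q, p used more than once)
relevant ✓ (none of r, q, p goes unused)
unrestricted ✓ (type-checks (((Str -> Str) -> Str) -> Str) and nothing is barred)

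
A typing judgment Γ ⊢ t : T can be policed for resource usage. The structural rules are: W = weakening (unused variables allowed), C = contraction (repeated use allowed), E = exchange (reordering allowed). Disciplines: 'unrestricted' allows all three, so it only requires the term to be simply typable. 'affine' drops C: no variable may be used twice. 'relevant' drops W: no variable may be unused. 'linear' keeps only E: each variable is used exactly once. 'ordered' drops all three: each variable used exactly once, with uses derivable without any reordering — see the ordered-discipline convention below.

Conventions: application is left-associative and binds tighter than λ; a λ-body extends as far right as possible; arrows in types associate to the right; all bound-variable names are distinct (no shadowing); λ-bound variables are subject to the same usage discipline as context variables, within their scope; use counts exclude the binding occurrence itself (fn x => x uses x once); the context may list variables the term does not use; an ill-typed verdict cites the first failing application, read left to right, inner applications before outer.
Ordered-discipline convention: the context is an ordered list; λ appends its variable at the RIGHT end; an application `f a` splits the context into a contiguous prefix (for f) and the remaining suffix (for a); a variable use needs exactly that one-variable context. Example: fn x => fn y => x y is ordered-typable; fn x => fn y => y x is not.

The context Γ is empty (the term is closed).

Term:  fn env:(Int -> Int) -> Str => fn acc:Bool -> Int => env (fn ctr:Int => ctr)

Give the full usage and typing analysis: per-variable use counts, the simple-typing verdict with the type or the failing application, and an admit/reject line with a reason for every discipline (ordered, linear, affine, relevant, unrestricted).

use counts: env (λ-bound) ×1; acc (λ-bound) ×0; ctr (λ-bound) ×1
uses in reading order: env, ctr
typing: well-typed — term : ((Int -> Int) -> Str) -> (Bool -> Int) -> Str
ordered: ✗ — acc never used (weakening)
linear: ✗ — acc never used (weakening)
affine: ✓ — env, acc, ctr: no repeats, contraction unneeded
relevant: ✗ — acc never used (weakening)
unrestricted: ✓ — typability at ((Int -> Int) -> Str) -> (Bool -> Int) -> Str is all that's needed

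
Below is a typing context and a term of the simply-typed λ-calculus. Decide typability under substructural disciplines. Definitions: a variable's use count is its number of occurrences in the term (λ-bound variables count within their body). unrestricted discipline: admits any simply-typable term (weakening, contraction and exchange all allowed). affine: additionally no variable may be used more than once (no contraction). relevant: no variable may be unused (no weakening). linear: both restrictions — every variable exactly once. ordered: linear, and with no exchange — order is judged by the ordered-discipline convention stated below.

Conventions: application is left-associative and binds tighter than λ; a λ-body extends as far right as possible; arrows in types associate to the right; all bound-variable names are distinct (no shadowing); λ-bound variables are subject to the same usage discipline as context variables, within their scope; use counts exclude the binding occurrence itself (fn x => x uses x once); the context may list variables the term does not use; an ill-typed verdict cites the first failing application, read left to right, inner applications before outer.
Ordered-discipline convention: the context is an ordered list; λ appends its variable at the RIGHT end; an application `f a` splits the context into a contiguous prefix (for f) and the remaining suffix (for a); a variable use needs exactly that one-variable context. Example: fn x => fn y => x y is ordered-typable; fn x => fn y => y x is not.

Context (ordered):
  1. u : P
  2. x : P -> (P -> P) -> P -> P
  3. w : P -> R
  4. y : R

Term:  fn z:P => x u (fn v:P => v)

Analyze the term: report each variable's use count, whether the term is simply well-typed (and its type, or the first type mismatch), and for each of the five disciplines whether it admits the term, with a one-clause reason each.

usage: u: 1; x: 1; w: 0; y: 0; z (λ-bound): 0; v (λ-bound): 1
left-to-right use order: x, u, v
typing: the term checks, with type P -> P -> P
ordered ✗ (w, y, z left unused)
linear ✗ (w, y, z left unused)
affine ✓ (none of u, x, w, y, z, v used more than once)
relevant ✗ (w, y, z left unused)
unrestricted ✓ (simply typable at P -> P -> P; W, C, E all held)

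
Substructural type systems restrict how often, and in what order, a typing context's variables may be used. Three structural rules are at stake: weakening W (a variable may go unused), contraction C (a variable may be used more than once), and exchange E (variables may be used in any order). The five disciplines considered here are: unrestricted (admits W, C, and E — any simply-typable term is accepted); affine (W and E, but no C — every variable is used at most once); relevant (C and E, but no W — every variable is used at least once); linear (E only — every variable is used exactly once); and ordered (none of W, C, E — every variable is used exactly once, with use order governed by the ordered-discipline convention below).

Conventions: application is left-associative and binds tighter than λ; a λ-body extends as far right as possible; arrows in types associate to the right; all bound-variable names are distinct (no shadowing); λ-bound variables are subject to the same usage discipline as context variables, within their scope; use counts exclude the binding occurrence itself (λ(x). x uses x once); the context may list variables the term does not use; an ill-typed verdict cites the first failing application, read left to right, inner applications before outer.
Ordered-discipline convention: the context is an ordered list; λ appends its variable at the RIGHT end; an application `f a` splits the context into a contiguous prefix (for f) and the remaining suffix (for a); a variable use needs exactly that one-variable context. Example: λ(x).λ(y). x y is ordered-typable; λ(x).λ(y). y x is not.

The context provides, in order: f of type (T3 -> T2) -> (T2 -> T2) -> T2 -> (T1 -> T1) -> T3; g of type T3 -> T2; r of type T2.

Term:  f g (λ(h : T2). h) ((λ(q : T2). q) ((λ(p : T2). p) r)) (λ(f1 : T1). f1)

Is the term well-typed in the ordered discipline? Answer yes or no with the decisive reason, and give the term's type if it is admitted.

yes — f, g, r, h, q, p, f1: once each, no exchange needed; term : T3
counts: f=1, g=1, r=1, h [bound]=1, q [bound]=1, p [bound]=1, f1 [bound]=1
uses in reading order: f, g, h, q, p, r, f1
typing: the term checks, with type T3
summary: ordered ✓; linear ✓; affine ✓; relevant ✓; unrestricted ✓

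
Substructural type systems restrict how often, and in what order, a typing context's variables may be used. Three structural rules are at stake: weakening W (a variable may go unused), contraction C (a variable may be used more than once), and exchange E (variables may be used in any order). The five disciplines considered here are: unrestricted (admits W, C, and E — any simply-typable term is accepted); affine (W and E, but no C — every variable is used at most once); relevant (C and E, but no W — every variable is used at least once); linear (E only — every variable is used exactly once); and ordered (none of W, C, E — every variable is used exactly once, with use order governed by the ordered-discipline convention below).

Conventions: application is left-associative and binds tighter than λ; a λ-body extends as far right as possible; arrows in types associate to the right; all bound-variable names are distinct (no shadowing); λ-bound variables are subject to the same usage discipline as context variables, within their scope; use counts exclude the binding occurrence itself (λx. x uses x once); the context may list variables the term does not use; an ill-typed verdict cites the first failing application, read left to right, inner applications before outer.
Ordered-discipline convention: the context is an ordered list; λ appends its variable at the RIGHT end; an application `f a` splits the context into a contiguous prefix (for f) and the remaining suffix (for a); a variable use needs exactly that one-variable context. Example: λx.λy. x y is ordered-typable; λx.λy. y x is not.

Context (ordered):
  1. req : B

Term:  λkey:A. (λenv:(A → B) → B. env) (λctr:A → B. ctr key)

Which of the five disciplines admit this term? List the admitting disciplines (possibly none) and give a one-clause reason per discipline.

accepted by: affine, unrestricted
counts: req: 0, key (bound): 1, env (bound): 1, ctr (bound): 1
uses in reading order: env, ctr, key
typing: the term checks, with type A → (A → B) → B
ordered: ✗, needs weakening: req unused
linear: ✗, needs weakening: req unused
affine: ✓, none of req, key, env, ctr used more than once
relevant: ✗, needs weakening: req unused
unrestricted: ✓, typability at A → (A → B) → B is all that's needed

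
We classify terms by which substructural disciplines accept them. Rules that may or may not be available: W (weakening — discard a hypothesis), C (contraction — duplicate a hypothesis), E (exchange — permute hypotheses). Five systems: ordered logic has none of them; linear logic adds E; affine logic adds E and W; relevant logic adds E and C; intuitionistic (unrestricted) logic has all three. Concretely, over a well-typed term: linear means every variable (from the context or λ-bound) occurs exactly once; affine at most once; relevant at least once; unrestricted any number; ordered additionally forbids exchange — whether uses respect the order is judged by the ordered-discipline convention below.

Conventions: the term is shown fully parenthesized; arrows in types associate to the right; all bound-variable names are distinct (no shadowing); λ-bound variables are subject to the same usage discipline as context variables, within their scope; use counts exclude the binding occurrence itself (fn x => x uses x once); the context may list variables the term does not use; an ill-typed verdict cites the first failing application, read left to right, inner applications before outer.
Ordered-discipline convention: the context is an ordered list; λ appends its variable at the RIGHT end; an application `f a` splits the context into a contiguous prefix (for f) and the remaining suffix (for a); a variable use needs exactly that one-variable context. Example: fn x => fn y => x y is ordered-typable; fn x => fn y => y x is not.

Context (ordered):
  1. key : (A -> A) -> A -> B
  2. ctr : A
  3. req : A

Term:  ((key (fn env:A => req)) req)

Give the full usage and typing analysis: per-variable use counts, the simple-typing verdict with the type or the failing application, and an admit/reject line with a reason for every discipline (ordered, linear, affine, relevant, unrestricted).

counts: key ×1, ctr ×0, req ×2, env [bound] ×0
order of uses: key, req, req
typing: well-typed — term : B
ordered ✗ (req ×2 used more than once (contraction); ctr, env left unused)
linear ✗ (req ×2 used more than once (contraction); ctr, env left unused)
affine ✗ (req ×2 used more than once (contraction))
relevant ✗ (ctr, env left unused)
unrestricted ✓ (well-typed at B; no restrictions here)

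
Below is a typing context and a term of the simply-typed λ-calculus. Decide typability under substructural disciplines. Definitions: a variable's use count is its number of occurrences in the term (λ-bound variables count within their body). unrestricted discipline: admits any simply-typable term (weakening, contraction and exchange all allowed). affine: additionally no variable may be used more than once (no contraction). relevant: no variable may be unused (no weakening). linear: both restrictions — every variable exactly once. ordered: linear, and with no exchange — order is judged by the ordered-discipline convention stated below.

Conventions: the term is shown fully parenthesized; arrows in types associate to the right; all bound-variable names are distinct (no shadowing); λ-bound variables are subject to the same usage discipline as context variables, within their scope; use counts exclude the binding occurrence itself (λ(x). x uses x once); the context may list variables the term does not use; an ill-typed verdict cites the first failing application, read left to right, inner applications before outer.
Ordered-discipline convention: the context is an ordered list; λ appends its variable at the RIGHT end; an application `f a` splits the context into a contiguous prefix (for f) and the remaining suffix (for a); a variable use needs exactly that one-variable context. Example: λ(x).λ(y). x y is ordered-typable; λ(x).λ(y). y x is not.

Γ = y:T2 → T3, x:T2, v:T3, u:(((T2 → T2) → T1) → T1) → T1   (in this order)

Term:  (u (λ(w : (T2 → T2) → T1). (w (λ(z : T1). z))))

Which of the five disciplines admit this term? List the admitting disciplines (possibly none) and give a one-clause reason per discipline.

admitted in: none
variable uses: y ×0; x ×0; v ×0; u ×1; w (bound) ×1; z (bound) ×1
order of uses: u, w, z
typing: ill-typed: argument of type T1 → T1 where T2 → T2 is required
ordered: ✗ — a type mismatch blocks all five
linear: ✗ — the type mismatch rejects it
affine: ✗ — not simply typable
relevant: ✗ — fails simple typing
unrestricted: ✗ — a type mismatch blocks all five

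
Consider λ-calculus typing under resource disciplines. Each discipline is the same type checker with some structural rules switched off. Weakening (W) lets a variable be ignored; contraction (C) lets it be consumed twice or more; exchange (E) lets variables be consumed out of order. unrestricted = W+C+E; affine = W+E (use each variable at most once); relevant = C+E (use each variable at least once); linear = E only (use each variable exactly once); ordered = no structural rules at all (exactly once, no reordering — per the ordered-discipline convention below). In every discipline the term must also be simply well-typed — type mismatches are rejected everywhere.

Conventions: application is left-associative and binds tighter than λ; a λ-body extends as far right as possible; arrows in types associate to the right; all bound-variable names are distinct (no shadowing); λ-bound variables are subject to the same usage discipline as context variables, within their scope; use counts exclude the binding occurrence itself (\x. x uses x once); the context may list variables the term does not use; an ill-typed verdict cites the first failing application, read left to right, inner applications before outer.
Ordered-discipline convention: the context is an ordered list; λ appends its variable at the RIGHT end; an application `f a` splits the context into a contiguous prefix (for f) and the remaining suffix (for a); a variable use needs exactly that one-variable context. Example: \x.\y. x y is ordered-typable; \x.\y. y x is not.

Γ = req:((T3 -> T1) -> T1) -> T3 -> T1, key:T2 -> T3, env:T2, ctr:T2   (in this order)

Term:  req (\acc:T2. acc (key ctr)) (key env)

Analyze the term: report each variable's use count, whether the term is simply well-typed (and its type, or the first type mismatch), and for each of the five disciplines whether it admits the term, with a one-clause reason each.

usage: req=1, key=2, env=1, ctr=1, acc (λ-bound)=1
use order (left to right): req, acc, key, ctr, key, env
typing: ill-typed: non-function type T2 applied to an argument
ordered: ✗ — the type mismatch rejects it
linear: ✗ — not simply typable
affine: ✗ — fails simple typing
relevant: ✗ — a type mismatch blocks all five
unrestricted: ✗ — the type mismatch rejects it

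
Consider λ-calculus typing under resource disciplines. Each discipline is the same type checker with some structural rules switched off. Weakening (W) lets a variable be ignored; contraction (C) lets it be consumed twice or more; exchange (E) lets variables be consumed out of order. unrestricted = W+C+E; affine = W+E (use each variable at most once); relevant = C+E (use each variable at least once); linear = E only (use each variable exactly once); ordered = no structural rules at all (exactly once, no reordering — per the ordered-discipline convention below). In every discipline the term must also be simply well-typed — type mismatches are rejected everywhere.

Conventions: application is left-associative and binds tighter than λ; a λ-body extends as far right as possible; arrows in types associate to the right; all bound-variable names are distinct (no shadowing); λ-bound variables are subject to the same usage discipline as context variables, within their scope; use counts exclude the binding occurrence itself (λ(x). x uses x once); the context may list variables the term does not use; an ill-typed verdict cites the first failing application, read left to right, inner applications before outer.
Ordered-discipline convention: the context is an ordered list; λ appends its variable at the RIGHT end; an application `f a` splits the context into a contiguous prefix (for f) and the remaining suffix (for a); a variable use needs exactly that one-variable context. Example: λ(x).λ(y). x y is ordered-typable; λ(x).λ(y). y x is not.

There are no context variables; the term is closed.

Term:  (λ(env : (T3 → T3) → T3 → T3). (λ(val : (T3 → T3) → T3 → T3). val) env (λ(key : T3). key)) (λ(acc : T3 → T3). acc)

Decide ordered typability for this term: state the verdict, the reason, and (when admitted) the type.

yes — env, val, key, acc once each; derivable with no W/C/E; term : T3 → T3
variable uses: env (bound): 1, val (bound): 1, key (bound): 1, acc (bound): 1
use order (left to right): val, env, key, acc
typing: ✓ — T3 → T3
summary: ordered ✓; linear ✓; affine ✓; relevant ✓; unrestricted ✓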